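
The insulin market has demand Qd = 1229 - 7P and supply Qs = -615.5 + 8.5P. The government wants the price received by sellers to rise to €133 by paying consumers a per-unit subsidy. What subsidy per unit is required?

At a seller price of 133, quantity supplied is -615.5 + 8.5·133 = 515.
Buyers absorb 515 only when they pay Pb with 1229 − 7·Pb = 515, i.e. Pb = 102.
s = Ps − Pb = 133 − 102 = 31.

Required subsidy s = €31 per unit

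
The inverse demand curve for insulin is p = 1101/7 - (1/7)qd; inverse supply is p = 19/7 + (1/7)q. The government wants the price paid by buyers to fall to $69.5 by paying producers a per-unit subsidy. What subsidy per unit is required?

At a buyer price of 69.5, quantity demanded is 1101 − 7·69.5 = 614.5.
Sellers supply 614.5 only when they receive ps = 19/7 + (1/7)·614.5 = 90.5.
s = ps − pb = 90.5 − 69.5 = 21.

Required subsidy s = $21 per unit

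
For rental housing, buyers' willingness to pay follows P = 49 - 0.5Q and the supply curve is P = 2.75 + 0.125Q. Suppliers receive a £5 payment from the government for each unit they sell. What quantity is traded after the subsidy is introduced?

Pre-subsidy: 49 - 0.5Q = 2.75 + 0.125Q gives Q* = 74 and P* = 12.
With the subsidy, sellers receive Ps = Pb + 5 for each unit, where Pb is the price buyers pay.
On the curves, Pb = 49 - 0.5Q and Ps = 2.75 + 0.125Q; the wedge Ps − Pb = 5 gives 2.75 + 0.125Q − (49 - 0.5Q) = 5, so Q' = 82.
Then Pb = 49 − 0.5·82 = 8 and Ps = 2.75 + 0.125·82 = 13.

Q' = 82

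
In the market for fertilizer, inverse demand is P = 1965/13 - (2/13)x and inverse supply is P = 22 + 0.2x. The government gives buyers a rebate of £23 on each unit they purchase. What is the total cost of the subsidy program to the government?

Government cost = £9890

Pre-subsidy: 1965/13 - (2/13)x = 22 + 0.2x gives x* = 365 and P* = 95.
With the rebate, buyers effectively pay Pb = Ps − 23, where Ps is the price sellers receive.
On the curves, Pb = 1965/13 - (2/13)x and Ps = 22 + 0.2x; the wedge Ps − Pb = 23 gives 22 + 0.2x − (1965/13 - (2/13)x) = 23, so x' = 430.
Then Pb = 1965/13 − (2/13)·430 = 85 and Ps = 22 + 0.2·430 = 108.
Government outlay = subsidy × quantity = 23 × 430 = 9890.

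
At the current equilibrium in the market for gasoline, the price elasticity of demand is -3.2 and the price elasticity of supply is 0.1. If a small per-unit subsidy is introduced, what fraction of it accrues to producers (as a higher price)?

Producer share = 32/33

For a small subsidy around the equilibrium, the benefit split depends on the relative slopes, which at a point are proportional to the elasticities.
Buyer share = εs/(εs + |εd|) = 0.1/(0.1 + 3.2) = 1/33; seller share = |εd|/(εs + |εd|) = 32/33.
So producers capture 32/33 of the subsidy.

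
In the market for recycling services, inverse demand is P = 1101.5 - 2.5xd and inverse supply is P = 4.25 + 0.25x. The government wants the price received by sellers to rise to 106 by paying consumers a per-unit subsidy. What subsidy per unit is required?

Required subsidy s = 22 per unit

At a seller price of 106, quantity supplied is -17 + 4·106 = 407.
Buyers absorb 407 only when they pay Pb = 1101.5 − 2.5·407 = 84.
s = Ps − Pb = 106 − 84 = 22.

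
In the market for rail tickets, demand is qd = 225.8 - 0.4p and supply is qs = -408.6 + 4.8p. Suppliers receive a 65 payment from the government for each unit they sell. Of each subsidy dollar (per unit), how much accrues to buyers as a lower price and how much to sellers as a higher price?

Buyers gain 60 per unit; sellers gain 5 per unit

Pre-subsidy: 225.8 - 0.4p = -408.6 + 4.8p gives p* = 122, q* = 177.
With the subsidy, sellers receive ps = pb + 65 for each unit, where pb is the price buyers pay.
Supply in terms of pb becomes qs = -408.6 + 4.8(pb + 65) = -96.6 + 4.8pb. Setting this equal to demand: 225.8 - 0.4pb = -96.6 + 4.8pb, so pb = 62.
Sellers receive ps = 62 + 65 = 127; q' = 225.8 − 0.4·62 = 201.
Buyers' price falls by p* − pb = 122 − 62 = 60; sellers' price rises by ps − p* = 127 − 122 = 5.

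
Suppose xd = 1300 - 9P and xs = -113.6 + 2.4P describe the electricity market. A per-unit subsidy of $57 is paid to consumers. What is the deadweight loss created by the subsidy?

Deadweight loss = $3078

Pre-subsidy: 1300 - 9P = -113.6 + 2.4P gives P* = 124, x* = 184.
With the rebate, buyers effectively pay Pb = Ps − 57, where Ps is the price sellers receive.
Demand in terms of Ps becomes xd = 1300 − 9(Ps − 57) = 1813 - 9Ps. Setting this equal to supply: 1813 - 9Ps = -113.6 + 2.4Ps, so Ps = 169.
Buyers pay Pb = 169 − 57 = 112; x' = -113.6 + 2.4·169 = 292.
The subsidy expands output by 292 − 184 = 108 past the efficient level; on those units the gap between marginal cost and willingness to pay runs from 0 up to 57.
DWL = ½ × 57 × 108 = 3078.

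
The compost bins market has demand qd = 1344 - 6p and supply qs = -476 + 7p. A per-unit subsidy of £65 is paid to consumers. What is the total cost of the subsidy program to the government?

Government cost = £46410

Pre-subsidy: 1344 - 6p = -476 + 7p gives p* = 140, q* = 504.
With the rebate, buyers effectively pay pb = ps − 65, where ps is the price sellers receive.
Demand in terms of ps becomes qd = 1344 − 6(ps − 65) = 1734 - 6ps. Setting this equal to supply: 1734 - 6ps = -476 + 7ps, so ps = 170.
Buyers pay pb = 170 − 65 = 105; q' = -476 + 7·170 = 714.
Government outlay = subsidy × quantity = 65 × 714 = 46410.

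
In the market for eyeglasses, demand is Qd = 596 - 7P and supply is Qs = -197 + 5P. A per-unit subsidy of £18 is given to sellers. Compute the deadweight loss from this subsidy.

Pre-subsidy: 596 - 7P = -197 + 5P gives P* = 793/12, Q* = 1601/12.
With the subsidy, sellers receive Ps = Pb + 18 for each unit, where Pb is the price buyers pay.
Supply in terms of Pb becomes Qs = -197 + 5(Pb + 18) = -107 + 5Pb. Setting this equal to demand: 596 - 7Pb = -107 + 5Pb, so Pb = 703/12.
Sellers receive Ps = 703/12 + 18 = 919/12; Q' = 596 − 7·(703/12) = 2231/12.
The subsidy expands output by 2231/12 − 1601/12 = 52.5 past the efficient level; on those units the gap between marginal cost and willingness to pay runs from 0 up to 18.
DWL = ½ × 18 × 52.5 = 472.5.

Deadweight loss = £472.5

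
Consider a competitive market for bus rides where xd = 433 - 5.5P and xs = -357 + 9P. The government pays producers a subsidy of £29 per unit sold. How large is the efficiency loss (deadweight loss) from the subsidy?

Deadweight loss = £1435.5

Pre-subsidy: 433 - 5.5P = -357 + 9P gives P* = 1580/29, x* = 3867/29.
With the subsidy, sellers receive Ps = Pb + 29 for each unit, where Pb is the price buyers pay.
Supply in terms of Pb becomes xs = -357 + 9(Pb + 29) = -96 + 9Pb. Setting this equal to demand: 433 - 5.5Pb = -96 + 9Pb, so Pb = 1058/29.
Sellers receive Ps = 1058/29 + 29 = 1899/29; x' = 433 − 5.5·(1058/29) = 6738/29.
The subsidy expands output by 6738/29 − 3867/29 = 99 past the efficient level; on those units the gap between marginal cost and willingness to pay runs from 0 up to 29.
DWL = ½ × 29 × 99 = 1435.5.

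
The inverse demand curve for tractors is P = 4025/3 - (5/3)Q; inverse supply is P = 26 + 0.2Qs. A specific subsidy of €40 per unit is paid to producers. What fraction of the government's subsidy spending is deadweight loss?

DWL / government spending = 60/4067

Pre-subsidy: 4025/3 - (5/3)Q = 26 + 0.2Q gives Q* = 19735/28 and P* = 4675/28.
With the subsidy, sellers receive Ps = Pb + 40 for each unit, where Pb is the price buyers pay.
On the curves, Pb = 4025/3 - (5/3)Q and Ps = 26 + 0.2Q; the wedge Ps − Pb = 40 gives 26 + 0.2Q − (4025/3 - (5/3)Q) = 40, so Q' = 726.25.
Then Pb = 4025/3 − (5/3)·726.25 = 131.25 and Ps = 26 + 0.2·726.25 = 171.25.
ΔCS = ½(19735/28 + 726.25)(4675/28 − 131.25) = 2504375/98; ΔPS = ½(19735/28 + 726.25)(171.25 − 4675/28) = 300525/98.
Government spending = 40 × 726.25 = 29050.
DWL = ½ × 40 × (726.25 − 19735/28) = 3000/7; fraction = (3000/7) / 29050 = 60/4067.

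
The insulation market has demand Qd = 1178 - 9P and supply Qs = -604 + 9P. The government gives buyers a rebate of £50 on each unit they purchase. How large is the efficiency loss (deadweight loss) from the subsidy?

Deadweight loss = £5625

Pre-subsidy: 1178 - 9P = -604 + 9P gives P* = 99, Q* = 287.
With the rebate, buyers effectively pay Pb = Ps − 50, where Ps is the price sellers receive.
Demand in terms of Ps becomes Qd = 1178 − 9(Ps − 50) = 1628 - 9Ps. Setting this equal to supply: 1628 - 9Ps = -604 + 9Ps, so Ps = 124.
Buyers pay Pb = 124 − 50 = 74; Q' = -604 + 9·124 = 512.
The subsidy expands output by 512 − 287 = 225 past the efficient level; on those units the gap between marginal cost and willingness to pay runs from 0 up to 50.
DWL = ½ × 50 × 225 = 5625.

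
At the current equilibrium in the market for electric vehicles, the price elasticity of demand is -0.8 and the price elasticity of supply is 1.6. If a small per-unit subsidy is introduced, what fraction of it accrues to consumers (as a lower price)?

Consumer share = 2/3

For a small subsidy around the equilibrium, the benefit split depends on the relative slopes, which at a point are proportional to the elasticities.
Buyer share = εs/(εs + |εd|) = 1.6/(1.6 + 0.8) = 2/3; seller share = |εd|/(εs + |εd|) = 1/3.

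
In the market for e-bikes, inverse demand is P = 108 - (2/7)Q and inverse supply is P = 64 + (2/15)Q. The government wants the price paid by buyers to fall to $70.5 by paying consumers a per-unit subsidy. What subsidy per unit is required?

At a buyer price of 70.5, quantity demanded is 378 − 3.5·70.5 = 131.25.
Sellers supply 131.25 only when they receive Ps = 64 + (2/15)·131.25 = 81.5.
s = Ps − Pb = 81.5 − 70.5 = 11.

Required subsidy s = $11 per unit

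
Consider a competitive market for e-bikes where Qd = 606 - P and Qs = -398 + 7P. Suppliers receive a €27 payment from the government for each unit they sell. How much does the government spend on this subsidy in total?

Government cost = €13611.375

Pre-subsidy: 606 - P = -398 + 7P gives P* = 125.5, Q* = 480.5.
With the subsidy, sellers receive Ps = Pb + 27 for each unit, where Pb is the price buyers pay.
Supply in terms of Pb becomes Qs = -398 + 7(Pb + 27) = -209 + 7Pb. Setting this equal to demand: 606 - Pb = -209 + 7Pb, so Pb = 101.875.
Sellers receive Ps = 101.875 + 27 = 128.875; Q' = 606 − 1·101.875 = 504.125.
Government outlay = subsidy × quantity = 27 × 504.125 = 13611.375.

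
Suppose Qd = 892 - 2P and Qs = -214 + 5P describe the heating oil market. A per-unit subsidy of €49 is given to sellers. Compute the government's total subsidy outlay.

Government cost = €31654

Pre-subsidy: 892 - 2P = -214 + 5P gives P* = 158, Q* = 576.
With the subsidy, sellers receive Ps = Pb + 49 for each unit, where Pb is the price buyers pay.
Supply in terms of Pb becomes Qs = -214 + 5(Pb + 49) = 31 + 5Pb. Setting this equal to demand: 892 - 2Pb = 31 + 5Pb, so Pb = 123.
Sellers receive Ps = 123 + 49 = 172; Q' = 892 − 2·123 = 646.
Government outlay = subsidy × quantity = 49 × 646 = 31654.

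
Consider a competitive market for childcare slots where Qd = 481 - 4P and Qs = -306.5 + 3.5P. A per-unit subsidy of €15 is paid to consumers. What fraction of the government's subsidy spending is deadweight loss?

DWL / government spending = 14/89

Pre-subsidy: 481 - 4P = -306.5 + 3.5P gives P* = 105, Q* = 61.
With the rebate, buyers effectively pay Pb = Ps − 15, where Ps is the price sellers receive.
Demand in terms of Ps becomes Qd = 481 − 4(Ps − 15) = 541 - 4Ps. Setting this equal to supply: 541 - 4Ps = -306.5 + 3.5Ps, so Ps = 113.
Buyers pay Pb = 113 − 15 = 98; Q' = -306.5 + 3.5·113 = 89.
ΔCS = ½(61 + 89)(105 − 98) = 525; ΔPS = ½(61 + 89)(113 − 105) = 600.
Government spending = 15 × 89 = 1335.
DWL = ½ × 15 × (89 − 61) = 210; fraction = 210 / 1335 = 14/89.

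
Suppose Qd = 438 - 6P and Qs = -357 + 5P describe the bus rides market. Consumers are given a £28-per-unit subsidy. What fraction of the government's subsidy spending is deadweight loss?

Pre-subsidy: 438 - 6P = -357 + 5P gives P* = 795/11, Q* = 48/11.
With the rebate, buyers effectively pay Pb = Ps − 28, where Ps is the price sellers receive.
Demand in terms of Ps becomes Qd = 438 − 6(Ps − 28) = 606 - 6Ps. Setting this equal to supply: 606 - 6Ps = -357 + 5Ps, so Ps = 963/11.
Buyers pay Pb = 963/11 − 28 = 655/11; Q' = -357 + 5·(963/11) = 888/11.
ΔCS = ½(48/11 + 888/11)(795/11 − 655/11) = 65520/121; ΔPS = ½(48/11 + 888/11)(963/11 − 795/11) = 78624/121.
Government spending = 28 × 888/11 = 24864/11.
DWL = ½ × 28 × (888/11 − 48/11) = 11760/11; fraction = (11760/11) / (24864/11) = 35/74.

DWL / government spending = 35/74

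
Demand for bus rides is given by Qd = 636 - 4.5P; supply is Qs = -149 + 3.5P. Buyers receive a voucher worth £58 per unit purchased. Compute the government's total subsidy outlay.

Government cost = £17900.25

Pre-subsidy: 636 - 4.5P = -149 + 3.5P gives P* = 98.125, Q* = 194.4375.
With the rebate, buyers effectively pay Pb = Ps − 58, where Ps is the price sellers receive.
Demand in terms of Ps becomes Qd = 636 − 4.5(Ps − 58) = 897 - 4.5Ps. Setting this equal to supply: 897 - 4.5Ps = -149 + 3.5Ps, so Ps = 130.75.
Buyers pay Pb = 130.75 − 58 = 72.75; Q' = -149 + 3.5·130.75 = 308.625.
Government outlay = subsidy × quantity = 58 × 308.625 = 17900.25.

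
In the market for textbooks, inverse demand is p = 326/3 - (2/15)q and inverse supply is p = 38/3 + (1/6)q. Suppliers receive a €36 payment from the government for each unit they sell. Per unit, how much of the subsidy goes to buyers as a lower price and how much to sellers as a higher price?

Pre-subsidy: 326/3 - (2/15)q = 38/3 + (1/6)q gives q* = 320 and p* = 66.
With the subsidy, sellers receive ps = pb + 36 for each unit, where pb is the price buyers pay.
On the curves, pb = 326/3 - (2/15)q and ps = 38/3 + (1/6)q; the wedge ps − pb = 36 gives 38/3 + (1/6)q − (326/3 - (2/15)q) = 36, so q' = 440.
Then pb = 326/3 − (2/15)·440 = 50 and ps = 38/3 + (1/6)·440 = 86.
Buyers' price falls by p* − pb = 66 − 50 = 16; sellers' price rises by ps − p* = 86 − 66 = 20.

Buyers gain €16 per unit; sellers gain €20 per unit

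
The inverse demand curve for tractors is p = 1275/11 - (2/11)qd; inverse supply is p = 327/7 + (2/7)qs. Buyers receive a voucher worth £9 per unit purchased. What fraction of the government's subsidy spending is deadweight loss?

DWL / government spending = 77/1338

Pre-subsidy: 1275/11 - (2/11)q = 327/7 + (2/7)q gives q* = 148 and p* = 89.
With the rebate, buyers effectively pay pb = ps − 9, where ps is the price sellers receive.
On the curves, pb = 1275/11 - (2/11)q and ps = 327/7 + (2/7)q; the wedge ps − pb = 9 gives 327/7 + (2/7)q − (1275/11 - (2/11)q) = 9, so q' = 167.25.
Then pb = 1275/11 − (2/11)·167.25 = 85.5 and ps = 327/7 + (2/7)·167.25 = 94.5.
ΔCS = ½(148 + 167.25)(89 − 85.5) = 551.6875; ΔPS = ½(148 + 167.25)(94.5 − 89) = 866.9375.
Government spending = 9 × 167.25 = 1505.25.
DWL = ½ × 9 × (167.25 − 148) = 86.625; fraction = 86.625 / 1505.25 = 77/1338.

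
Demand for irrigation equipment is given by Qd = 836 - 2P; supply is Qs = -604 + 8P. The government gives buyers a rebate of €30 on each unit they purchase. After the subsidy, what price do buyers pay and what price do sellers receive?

Buyers pay €120; sellers receive €150

Pre-subsidy: 836 - 2P = -604 + 8P gives P* = 144, Q* = 548.
With the rebate, buyers effectively pay Pb = Ps − 30, where Ps is the price sellers receive.
Demand in terms of Ps becomes Qd = 836 − 2(Ps − 30) = 896 - 2Ps. Setting this equal to supply: 896 - 2Ps = -604 + 8Ps, so Ps = 150.
Buyers pay Pb = 150 − 30 = 120; Q' = -604 + 8·150 = 596.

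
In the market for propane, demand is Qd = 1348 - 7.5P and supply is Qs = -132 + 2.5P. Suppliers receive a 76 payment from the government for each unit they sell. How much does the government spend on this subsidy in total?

Government cost = 28918

Pre-subsidy: 1348 - 7.5P = -132 + 2.5P gives P* = 148, Q* = 238.
With the subsidy, sellers receive Ps = Pb + 76 for each unit, where Pb is the price buyers pay.
Supply in terms of Pb becomes Qs = -132 + 2.5(Pb + 76) = 58 + 2.5Pb. Setting this equal to demand: 1348 - 7.5Pb = 58 + 2.5Pb, so Pb = 129.
Sellers receive Ps = 129 + 76 = 205; Q' = 1348 − 7.5·129 = 380.5.
Government outlay = subsidy × quantity = 76 × 380.5 = 28918.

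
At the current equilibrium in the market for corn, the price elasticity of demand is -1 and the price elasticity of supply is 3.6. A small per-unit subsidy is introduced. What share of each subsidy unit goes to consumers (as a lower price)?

For a small subsidy around the equilibrium, the benefit split depends on the relative slopes, which at a point are proportional to the elasticities.
Buyer share = εs/(εs + |εd|) = 3.6/(3.6 + 1) = 18/23; seller share = |εd|/(εs + |εd|) = 5/23.

Consumer share = 18/23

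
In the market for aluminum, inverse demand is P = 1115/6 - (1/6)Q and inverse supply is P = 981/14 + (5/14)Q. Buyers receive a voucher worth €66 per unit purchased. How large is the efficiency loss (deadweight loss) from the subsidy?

Pre-subsidy: 1115/6 - (1/6)Q = 981/14 + (5/14)Q gives Q* = 221 and P* = 149.
With the rebate, buyers effectively pay Pb = Ps − 66, where Ps is the price sellers receive.
On the curves, Pb = 1115/6 - (1/6)Q and Ps = 981/14 + (5/14)Q; the wedge Ps − Pb = 66 gives 981/14 + (5/14)Q − (1115/6 - (1/6)Q) = 66, so Q' = 347.
Then Pb = 1115/6 − (1/6)·347 = 128 and Ps = 981/14 + (5/14)·347 = 194.
The subsidy expands output by 347 − 221 = 126 past the efficient level; on those units the gap between marginal cost and willingness to pay runs from 0 up to 66.
DWL = ½ × 66 × 126 = 4158.

Deadweight loss = €4158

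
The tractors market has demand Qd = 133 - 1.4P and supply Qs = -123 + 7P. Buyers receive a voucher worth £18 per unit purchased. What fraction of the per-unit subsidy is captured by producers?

Pre-subsidy: 133 - 1.4P = -123 + 7P gives P* = 640/21, Q* = 271/3.
With the rebate, buyers effectively pay Pb = Ps − 18, where Ps is the price sellers receive.
Demand in terms of Ps becomes Qd = 133 − 1.4(Ps − 18) = 158.2 - 1.4Ps. Setting this equal to supply: 158.2 - 1.4Ps = -123 + 7Ps, so Ps = 703/21.
Buyers pay Pb = 703/21 − 18 = 325/21; Q' = -123 + 7·(703/21) = 334/3.
Buyers' price falls by P* − Pb = 640/21 − 325/21 = 15; sellers' price rises by Ps − P* = 703/21 − 640/21 = 3.
So producers capture 3/18 = 1/6 of each unit of subsidy.

Producer share = 1/6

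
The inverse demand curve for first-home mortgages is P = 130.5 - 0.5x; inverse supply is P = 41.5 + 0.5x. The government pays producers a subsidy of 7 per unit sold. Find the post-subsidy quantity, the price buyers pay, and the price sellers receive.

x' = 96; buyers pay 82.5; sellers receive 89.5

Pre-subsidy: 130.5 - 0.5x = 41.5 + 0.5x gives x* = 89 and P* = 86.
With the subsidy, sellers receive Ps = Pb + 7 for each unit, where Pb is the price buyers pay.
On the curves, Pb = 130.5 - 0.5x and Ps = 41.5 + 0.5x; the wedge Ps − Pb = 7 gives 41.5 + 0.5x − (130.5 - 0.5x) = 7, so x' = 96.
Then Pb = 130.5 − 0.5·96 = 82.5 and Ps = 41.5 + 0.5·96 = 89.5.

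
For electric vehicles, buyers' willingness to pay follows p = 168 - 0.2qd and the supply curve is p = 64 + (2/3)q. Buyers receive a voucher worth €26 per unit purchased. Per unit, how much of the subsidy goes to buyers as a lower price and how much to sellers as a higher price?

Pre-subsidy: 168 - 0.2q = 64 + (2/3)q gives q* = 120 and p* = 144.
With the rebate, buyers effectively pay pb = ps − 26, where ps is the price sellers receive.
On the curves, pb = 168 - 0.2q and ps = 64 + (2/3)q; the wedge ps − pb = 26 gives 64 + (2/3)q − (168 - 0.2q) = 26, so q' = 150.
Then pb = 168 − 0.2·150 = 138 and ps = 64 + (2/3)·150 = 164.
Buyers' price falls by p* − pb = 144 − 138 = 6; sellers' price rises by ps − p* = 164 − 144 = 20.

Buyers gain €6 per unit; sellers gain €20 per unit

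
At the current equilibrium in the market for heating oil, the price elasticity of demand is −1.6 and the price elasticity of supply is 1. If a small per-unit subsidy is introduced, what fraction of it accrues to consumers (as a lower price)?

For a small subsidy around the equilibrium, the benefit split depends on the relative slopes, which at a point are proportional to the elasticities.
Buyer share = εs/(εs + |εd|) = 1/(1 + 1.6) = 5/13; seller share = |εd|/(εs + |εd|) = 8/13.

Consumer share = 5/13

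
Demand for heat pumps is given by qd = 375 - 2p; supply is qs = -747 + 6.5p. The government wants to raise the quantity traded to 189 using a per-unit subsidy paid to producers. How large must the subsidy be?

Required subsidy s = 51 per unit

At q = 189, invert demand for the buyer price: pb = (375 − 189)/2 = 93; invert supply for the seller price: ps = (189 − (-747))/6.5 = 144.
The subsidy must fill the gap: s = ps − pb = 144 − 93 = 51.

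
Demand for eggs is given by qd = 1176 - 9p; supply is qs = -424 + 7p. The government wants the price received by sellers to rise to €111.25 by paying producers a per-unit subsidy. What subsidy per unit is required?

Required subsidy s = €20 per unit

At a seller price of 111.25, quantity supplied is -424 + 7·111.25 = 354.75.
Buyers absorb 354.75 only when they pay pb with 1176 − 9·pb = 354.75, i.e. pb = 91.25.
s = ps − pb = 111.25 − 91.25 = 20.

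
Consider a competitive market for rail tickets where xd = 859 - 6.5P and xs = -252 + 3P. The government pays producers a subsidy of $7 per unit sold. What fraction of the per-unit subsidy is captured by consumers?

Consumer share = 6/19

Pre-subsidy: 859 - 6.5P = -252 + 3P gives P* = 2222/19, x* = 1878/19.
With the subsidy, sellers receive Ps = Pb + 7 for each unit, where Pb is the price buyers pay.
Supply in terms of Pb becomes xs = -252 + 3(Pb + 7) = -231 + 3Pb. Setting this equal to demand: 859 - 6.5Pb = -231 + 3Pb, so Pb = 2180/19.
Sellers receive Ps = 2180/19 + 7 = 2313/19; x' = 859 − 6.5·(2180/19) = 2151/19.
Buyers' price falls by P* − Pb = 2222/19 − 2180/19 = 42/19; sellers' price rises by Ps − P* = 2313/19 − 2222/19 = 91/19.
So consumers capture (42/19)/7 = 6/19 of each unit of subsidy.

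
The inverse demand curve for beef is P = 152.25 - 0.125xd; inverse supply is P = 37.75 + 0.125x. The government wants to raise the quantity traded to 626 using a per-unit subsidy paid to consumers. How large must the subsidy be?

At x = 626, from the demand curve buyers pay Pb = 152.25 − 0.125·626 = 74; from the supply curve sellers need Ps = 37.75 + 0.125·626 = 116.
The subsidy must fill the gap: s = Ps − Pb = 116 − 74 = 42.

Required subsidy s = 42 per unit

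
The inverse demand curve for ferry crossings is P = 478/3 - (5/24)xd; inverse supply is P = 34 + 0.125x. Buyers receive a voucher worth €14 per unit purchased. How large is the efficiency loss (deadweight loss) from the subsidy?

Pre-subsidy: 478/3 - (5/24)x = 34 + 0.125x gives x* = 376 and P* = 81.
With the rebate, buyers effectively pay Pb = Ps − 14, where Ps is the price sellers receive.
On the curves, Pb = 478/3 - (5/24)x and Ps = 34 + 0.125x; the wedge Ps − Pb = 14 gives 34 + 0.125x − (478/3 - (5/24)x) = 14, so x' = 418.
Then Pb = 478/3 − (5/24)·418 = 72.25 and Ps = 34 + 0.125·418 = 86.25.
The subsidy expands output by 418 − 376 = 42 past the efficient level; on those units the gap between marginal cost and willingness to pay runs from 0 up to 14.
DWL = ½ × 14 × 42 = 294.

Deadweight loss = €294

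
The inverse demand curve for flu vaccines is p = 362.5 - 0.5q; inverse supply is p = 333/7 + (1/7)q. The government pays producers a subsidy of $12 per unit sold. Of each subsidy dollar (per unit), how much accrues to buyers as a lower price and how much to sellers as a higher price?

Pre-subsidy: 362.5 - 0.5q = 333/7 + (1/7)q gives q* = 4409/9 and p* = 1058/9.
With the subsidy, sellers receive ps = pb + 12 for each unit, where pb is the price buyers pay.
On the curves, pb = 362.5 - 0.5q and ps = 333/7 + (1/7)q; the wedge ps − pb = 12 gives 333/7 + (1/7)q − (362.5 - 0.5q) = 12, so q' = 4577/9.
Then pb = 362.5 − 0.5·(4577/9) = 974/9 and ps = 333/7 + (1/7)·(4577/9) = 1082/9.
Buyers' price falls by p* − pb = 1058/9 − 974/9 = 28/3; sellers' price rises by ps − p* = 1082/9 − 1058/9 = 8/3.

Buyers gain 28/3 per unit; sellers gain 8/3 per unit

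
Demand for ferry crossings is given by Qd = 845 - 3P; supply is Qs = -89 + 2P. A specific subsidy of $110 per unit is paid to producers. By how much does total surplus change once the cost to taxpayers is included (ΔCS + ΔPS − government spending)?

Pre-subsidy: 845 - 3P = -89 + 2P gives P* = 186.8, Q* = 284.6.
With the subsidy, sellers receive Ps = Pb + 110 for each unit, where Pb is the price buyers pay.
Supply in terms of Pb becomes Qs = -89 + 2(Pb + 110) = 131 + 2Pb. Setting this equal to demand: 845 - 3Pb = 131 + 2Pb, so Pb = 142.8.
Sellers receive Ps = 142.8 + 110 = 252.8; Q' = 845 − 3·142.8 = 416.6.
ΔCS = ½(284.6 + 416.6)(186.8 − 142.8) = 15426.4; ΔPS = ½(284.6 + 416.6)(252.8 − 186.8) = 23139.6.
Government spending = 110 × 416.6 = 45826.
Net change = 15426.4 + 23139.6 − 45826 = -7260. The loss equals the DWL triangle ½·110·132.

Net change in total surplus = -$7260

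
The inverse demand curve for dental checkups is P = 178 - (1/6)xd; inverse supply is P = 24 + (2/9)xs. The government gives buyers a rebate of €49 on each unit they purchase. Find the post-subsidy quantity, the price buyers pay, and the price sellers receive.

Pre-subsidy: 178 - (1/6)x = 24 + (2/9)x gives x* = 396 and P* = 112.
With the rebate, buyers effectively pay Pb = Ps − 49, where Ps is the price sellers receive.
On the curves, Pb = 178 - (1/6)x and Ps = 24 + (2/9)x; the wedge Ps − Pb = 49 gives 24 + (2/9)x − (178 - (1/6)x) = 49, so x' = 522.
Then Pb = 178 − (1/6)·522 = 91 and Ps = 24 + (2/9)·522 = 140.

x' = 522; buyers pay €91; sellers receive €140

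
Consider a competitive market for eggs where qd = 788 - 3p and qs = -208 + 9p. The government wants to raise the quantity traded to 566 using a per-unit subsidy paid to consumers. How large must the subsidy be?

Required subsidy s = 12 per unit

At q = 566, invert demand for the buyer price: pb = (788 − 566)/3 = 74; invert supply for the seller price: ps = (566 − (-208))/9 = 86.
The subsidy must fill the gap: s = ps − pb = 86 − 74 = 12.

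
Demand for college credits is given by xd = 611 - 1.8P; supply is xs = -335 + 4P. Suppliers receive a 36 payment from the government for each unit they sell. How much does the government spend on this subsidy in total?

Government cost = 378036/29

Pre-subsidy: 611 - 1.8P = -335 + 4P gives P* = 4730/29, x* = 9205/29.
With the subsidy, sellers receive Ps = Pb + 36 for each unit, where Pb is the price buyers pay.
Supply in terms of Pb becomes xs = -335 + 4(Pb + 36) = -191 + 4Pb. Setting this equal to demand: 611 - 1.8Pb = -191 + 4Pb, so Pb = 4010/29.
Sellers receive Ps = 4010/29 + 36 = 5054/29; x' = 611 − 1.8·(4010/29) = 10501/29.
Government outlay = subsidy × quantity = 36 × 10501/29 = 378036/29.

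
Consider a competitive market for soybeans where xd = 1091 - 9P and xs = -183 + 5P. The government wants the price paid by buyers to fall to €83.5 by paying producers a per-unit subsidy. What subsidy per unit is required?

At a buyer price of 83.5, quantity demanded is 1091 − 9·83.5 = 339.5.
Sellers supply 339.5 only when they receive Ps with -183 + 5·Ps = 339.5, i.e. Ps = 104.5.
s = Ps − Pb = 104.5 − 83.5 = 21.

Required subsidy s = €21 per unit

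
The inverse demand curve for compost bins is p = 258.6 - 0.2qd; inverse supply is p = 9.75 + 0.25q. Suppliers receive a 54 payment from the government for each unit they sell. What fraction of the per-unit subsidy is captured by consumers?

Pre-subsidy: 258.6 - 0.2q = 9.75 + 0.25q gives q* = 553 and p* = 148.
With the subsidy, sellers receive ps = pb + 54 for each unit, where pb is the price buyers pay.
On the curves, pb = 258.6 - 0.2q and ps = 9.75 + 0.25q; the wedge ps − pb = 54 gives 9.75 + 0.25q − (258.6 - 0.2q) = 54, so q' = 673.
Then pb = 258.6 − 0.2·673 = 124 and ps = 9.75 + 0.25·673 = 178.
Buyers' price falls by p* − pb = 148 − 124 = 24; sellers' price rises by ps − p* = 178 − 148 = 30.
So consumers capture 24/54 = 4/9 of each unit of subsidy.

Consumer share = 4/9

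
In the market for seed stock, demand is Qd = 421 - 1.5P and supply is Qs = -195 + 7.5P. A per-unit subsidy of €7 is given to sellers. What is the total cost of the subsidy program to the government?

Government cost = 27475/12

Pre-subsidy: 421 - 1.5P = -195 + 7.5P gives P* = 616/9, Q* = 955/3.
With the subsidy, sellers receive Ps = Pb + 7 for each unit, where Pb is the price buyers pay.
Supply in terms of Pb becomes Qs = -195 + 7.5(Pb + 7) = -142.5 + 7.5Pb. Setting this equal to demand: 421 - 1.5Pb = -142.5 + 7.5Pb, so Pb = 1127/18.
Sellers receive Ps = 1127/18 + 7 = 1253/18; Q' = 421 − 1.5·(1127/18) = 3925/12.
Government outlay = subsidy × quantity = 7 × 3925/12 = 27475/12.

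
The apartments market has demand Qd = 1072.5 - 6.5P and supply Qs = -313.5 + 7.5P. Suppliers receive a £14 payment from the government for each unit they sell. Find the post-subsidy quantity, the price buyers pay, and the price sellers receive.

Pre-subsidy: 1072.5 - 6.5P = -313.5 + 7.5P gives P* = 99, Q* = 429.
With the subsidy, sellers receive Ps = Pb + 14 for each unit, where Pb is the price buyers pay.
Supply in terms of Pb becomes Qs = -313.5 + 7.5(Pb + 14) = -208.5 + 7.5Pb. Setting this equal to demand: 1072.5 - 6.5Pb = -208.5 + 7.5Pb, so Pb = 91.5.
Sellers receive Ps = 91.5 + 14 = 105.5; Q' = 1072.5 − 6.5·91.5 = 477.75.

Q' = 477.75; buyers pay £91.5; sellers receive £105.5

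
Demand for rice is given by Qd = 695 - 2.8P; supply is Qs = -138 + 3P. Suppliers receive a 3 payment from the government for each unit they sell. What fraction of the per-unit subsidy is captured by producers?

Pre-subsidy: 695 - 2.8P = -138 + 3P gives P* = 4165/29, Q* = 8493/29.
With the subsidy, sellers receive Ps = Pb + 3 for each unit, where Pb is the price buyers pay.
Supply in terms of Pb becomes Qs = -138 + 3(Pb + 3) = -129 + 3Pb. Setting this equal to demand: 695 - 2.8Pb = -129 + 3Pb, so Pb = 4120/29.
Sellers receive Ps = 4120/29 + 3 = 4207/29; Q' = 695 − 2.8·(4120/29) = 8619/29.
Buyers' price falls by P* − Pb = 4165/29 − 4120/29 = 45/29; sellers' price rises by Ps − P* = 4207/29 − 4165/29 = 42/29.
So producers capture (42/29)/3 = 14/29 of each unit of subsidy.

Producer share = 14/29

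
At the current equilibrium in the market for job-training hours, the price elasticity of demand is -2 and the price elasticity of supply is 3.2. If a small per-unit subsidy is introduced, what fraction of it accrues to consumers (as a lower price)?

Consumer share = 8/13

For a small subsidy around the equilibrium, the benefit split depends on the relative slopes, which at a point are proportional to the elasticities.
Buyer share = εs/(εs + |εd|) = 3.2/(3.2 + 2) = 8/13; seller share = |εd|/(εs + |εd|) = 5/13.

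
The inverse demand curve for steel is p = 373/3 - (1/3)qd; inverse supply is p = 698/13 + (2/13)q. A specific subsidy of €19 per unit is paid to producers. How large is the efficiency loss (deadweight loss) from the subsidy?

Deadweight loss = €370.5

Pre-subsidy: 373/3 - (1/3)q = 698/13 + (2/13)q gives q* = 145 and p* = 76.
With the subsidy, sellers receive ps = pb + 19 for each unit, where pb is the price buyers pay.
On the curves, pb = 373/3 - (1/3)q and ps = 698/13 + (2/13)q; the wedge ps − pb = 19 gives 698/13 + (2/13)q − (373/3 - (1/3)q) = 19, so q' = 184.
Then pb = 373/3 − (1/3)·184 = 63 and ps = 698/13 + (2/13)·184 = 82.
The subsidy expands output by 184 − 145 = 39 past the efficient level; on those units the gap between marginal cost and willingness to pay runs from 0 up to 19.
DWL = ½ × 19 × 39 = 370.5.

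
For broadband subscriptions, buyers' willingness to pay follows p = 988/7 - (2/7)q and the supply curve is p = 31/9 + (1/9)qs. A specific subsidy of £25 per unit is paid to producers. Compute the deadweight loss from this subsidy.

Pre-subsidy: 988/7 - (2/7)q = 31/9 + (1/9)q gives q* = 347 and p* = 42.
With the subsidy, sellers receive ps = pb + 25 for each unit, where pb is the price buyers pay.
On the curves, pb = 988/7 - (2/7)q and ps = 31/9 + (1/9)q; the wedge ps − pb = 25 gives 31/9 + (1/9)q − (988/7 - (2/7)q) = 25, so q' = 410.
Then pb = 988/7 − (2/7)·410 = 24 and ps = 31/9 + (1/9)·410 = 49.
The subsidy expands output by 410 − 347 = 63 past the efficient level; on those units the gap between marginal cost and willingness to pay runs from 0 up to 25.
DWL = ½ × 25 × 63 = 787.5.

Deadweight loss = £787.5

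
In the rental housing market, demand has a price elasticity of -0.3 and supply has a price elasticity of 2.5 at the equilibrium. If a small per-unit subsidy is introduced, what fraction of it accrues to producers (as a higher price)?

For a small subsidy around the equilibrium, the benefit split depends on the relative slopes, which at a point are proportional to the elasticities.
Buyer share = εs/(εs + |εd|) = 2.5/(2.5 + 0.3) = 25/28; seller share = |εd|/(εs + |εd|) = 3/28.
So producers capture 3/28 of the subsidy.

Producer share = 3/28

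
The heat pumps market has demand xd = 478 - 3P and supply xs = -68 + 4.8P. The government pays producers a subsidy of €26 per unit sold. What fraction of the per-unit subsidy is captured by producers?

Pre-subsidy: 478 - 3P = -68 + 4.8P gives P* = 70, x* = 268.
With the subsidy, sellers receive Ps = Pb + 26 for each unit, where Pb is the price buyers pay.
Supply in terms of Pb becomes xs = -68 + 4.8(Pb + 26) = 56.8 + 4.8Pb. Setting this equal to demand: 478 - 3Pb = 56.8 + 4.8Pb, so Pb = 54.
Sellers receive Ps = 54 + 26 = 80; x' = 478 − 3·54 = 316.
Buyers' price falls by P* − Pb = 70 − 54 = 16; sellers' price rises by Ps − P* = 80 − 70 = 10.
So producers capture 10/26 = 5/13 of each unit of subsidy.

Producer share = 5/13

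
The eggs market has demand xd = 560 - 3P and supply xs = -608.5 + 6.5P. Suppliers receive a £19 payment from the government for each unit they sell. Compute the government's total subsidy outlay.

Pre-subsidy: 560 - 3P = -608.5 + 6.5P gives P* = 123, x* = 191.
With the subsidy, sellers receive Ps = Pb + 19 for each unit, where Pb is the price buyers pay.
Supply in terms of Pb becomes xs = -608.5 + 6.5(Pb + 19) = -485 + 6.5Pb. Setting this equal to demand: 560 - 3Pb = -485 + 6.5Pb, so Pb = 110.
Sellers receive Ps = 110 + 19 = 129; x' = 560 − 3·110 = 230.
Government outlay = subsidy × quantity = 19 × 230 = 4370.

Government cost = £4370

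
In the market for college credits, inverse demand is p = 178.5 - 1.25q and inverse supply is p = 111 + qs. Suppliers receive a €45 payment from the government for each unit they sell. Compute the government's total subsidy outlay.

Government cost = €2250

Pre-subsidy: 178.5 - 1.25q = 111 + q gives q* = 30 and p* = 141.
With the subsidy, sellers receive ps = pb + 45 for each unit, where pb is the price buyers pay.
On the curves, pb = 178.5 - 1.25q and ps = 111 + q; the wedge ps − pb = 45 gives 111 + q − (178.5 - 1.25q) = 45, so q' = 50.
Then pb = 178.5 − 1.25·50 = 116 and ps = 111 + 1·50 = 161.
Government outlay = subsidy × quantity = 45 × 50 = 2250.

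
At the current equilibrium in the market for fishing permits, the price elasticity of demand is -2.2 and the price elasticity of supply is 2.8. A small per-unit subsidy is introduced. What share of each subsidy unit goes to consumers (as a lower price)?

Consumer share = 0.56

For a small subsidy around the equilibrium, the benefit split depends on the relative slopes, which at a point are proportional to the elasticities.
Buyer share = εs/(εs + |εd|) = 2.8/(2.8 + 2.2) = 0.56; seller share = |εd|/(εs + |εd|) = 0.44.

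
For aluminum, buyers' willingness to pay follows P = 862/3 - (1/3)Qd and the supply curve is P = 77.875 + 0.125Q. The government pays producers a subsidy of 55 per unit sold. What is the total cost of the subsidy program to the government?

Government cost = 31735

Pre-subsidy: 862/3 - (1/3)Q = 77.875 + 0.125Q gives Q* = 457 and P* = 135.
With the subsidy, sellers receive Ps = Pb + 55 for each unit, where Pb is the price buyers pay.
On the curves, Pb = 862/3 - (1/3)Q and Ps = 77.875 + 0.125Q; the wedge Ps − Pb = 55 gives 77.875 + 0.125Q − (862/3 - (1/3)Q) = 55, so Q' = 577.
Then Pb = 862/3 − (1/3)·577 = 95 and Ps = 77.875 + 0.125·577 = 150.
Government outlay = subsidy × quantity = 55 × 577 = 31735.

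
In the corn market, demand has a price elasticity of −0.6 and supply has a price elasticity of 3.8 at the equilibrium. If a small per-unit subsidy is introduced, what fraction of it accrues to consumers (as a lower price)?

Consumer share = 19/22

For a small subsidy around the equilibrium, the benefit split depends on the relative slopes, which at a point are proportional to the elasticities.
Buyer share = εs/(εs + |εd|) = 3.8/(3.8 + 0.6) = 19/22; seller share = |εd|/(εs + |εd|) = 3/22.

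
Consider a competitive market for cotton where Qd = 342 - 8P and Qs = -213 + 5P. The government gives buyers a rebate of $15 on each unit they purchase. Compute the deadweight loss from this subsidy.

Deadweight loss = 4500/13

Pre-subsidy: 342 - 8P = -213 + 5P gives P* = 555/13, Q* = 6/13.
With the rebate, buyers effectively pay Pb = Ps − 15, where Ps is the price sellers receive.
Demand in terms of Ps becomes Qd = 342 − 8(Ps − 15) = 462 - 8Ps. Setting this equal to supply: 462 - 8Ps = -213 + 5Ps, so Ps = 675/13.
Buyers pay Pb = 675/13 − 15 = 480/13; Q' = -213 + 5·(675/13) = 606/13.
The subsidy expands output by 606/13 − 6/13 = 600/13 past the efficient level; on those units the gap between marginal cost and willingness to pay runs from 0 up to 15.
DWL = ½ × 15 × 600/13 = 4500/13.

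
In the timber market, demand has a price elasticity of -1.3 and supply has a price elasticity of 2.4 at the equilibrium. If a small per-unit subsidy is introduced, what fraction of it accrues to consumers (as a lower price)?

Consumer share = 24/37

For a small subsidy around the equilibrium, the benefit split depends on the relative slopes, which at a point are proportional to the elasticities.
Buyer share = εs/(εs + |εd|) = 2.4/(2.4 + 1.3) = 24/37; seller share = |εd|/(εs + |εd|) = 13/37.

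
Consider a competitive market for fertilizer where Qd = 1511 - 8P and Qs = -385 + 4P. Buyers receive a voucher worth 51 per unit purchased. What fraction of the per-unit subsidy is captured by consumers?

Pre-subsidy: 1511 - 8P = -385 + 4P gives P* = 158, Q* = 247.
With the rebate, buyers effectively pay Pb = Ps − 51, where Ps is the price sellers receive.
Demand in terms of Ps becomes Qd = 1511 − 8(Ps − 51) = 1919 - 8Ps. Setting this equal to supply: 1919 - 8Ps = -385 + 4Ps, so Ps = 192.
Buyers pay Pb = 192 − 51 = 141; Q' = -385 + 4·192 = 383.
Buyers' price falls by P* − Pb = 158 − 141 = 17; sellers' price rises by Ps − P* = 192 − 158 = 34.
So consumers capture 17/51 = 1/3 of each unit of subsidy.

Consumer share = 1/3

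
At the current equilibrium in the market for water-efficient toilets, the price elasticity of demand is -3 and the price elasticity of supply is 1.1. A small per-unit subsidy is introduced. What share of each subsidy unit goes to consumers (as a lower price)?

For a small subsidy around the equilibrium, the benefit split depends on the relative slopes, which at a point are proportional to the elasticities.
Buyer share = εs/(εs + |εd|) = 1.1/(1.1 + 3) = 11/41; seller share = |εd|/(εs + |εd|) = 30/41.

Consumer share = 11/41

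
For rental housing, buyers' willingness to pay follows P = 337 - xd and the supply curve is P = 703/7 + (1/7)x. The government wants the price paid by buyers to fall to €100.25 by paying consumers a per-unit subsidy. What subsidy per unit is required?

At a buyer price of 100.25, quantity demanded is 337 − 1·100.25 = 236.75.
Sellers supply 236.75 only when they receive Ps = 703/7 + (1/7)·236.75 = 134.25.
s = Ps − Pb = 134.25 − 100.25 = 34.

Required subsidy s = €34 per unit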